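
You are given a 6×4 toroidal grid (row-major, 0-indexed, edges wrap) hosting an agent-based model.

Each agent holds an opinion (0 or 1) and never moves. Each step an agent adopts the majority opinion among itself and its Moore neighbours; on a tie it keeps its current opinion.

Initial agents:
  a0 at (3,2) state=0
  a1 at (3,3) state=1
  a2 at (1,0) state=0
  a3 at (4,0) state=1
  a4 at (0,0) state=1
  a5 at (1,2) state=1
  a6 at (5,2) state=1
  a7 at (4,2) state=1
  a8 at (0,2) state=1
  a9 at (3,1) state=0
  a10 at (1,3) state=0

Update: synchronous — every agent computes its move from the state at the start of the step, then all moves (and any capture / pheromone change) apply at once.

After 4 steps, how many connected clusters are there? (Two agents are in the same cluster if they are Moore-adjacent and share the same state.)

3

t=1: a0@(3,2):0 a1@(3,3):1 a2@(1,0):0 a3@(4,0):1 a4@(0,0):0 a5@(1,2):1 a6@(5,2):1 a7@(4,2):1 a8@(0,2):1 a9@(3,1):0 a10@(1,3):1
t=2: (unchanged — steady state)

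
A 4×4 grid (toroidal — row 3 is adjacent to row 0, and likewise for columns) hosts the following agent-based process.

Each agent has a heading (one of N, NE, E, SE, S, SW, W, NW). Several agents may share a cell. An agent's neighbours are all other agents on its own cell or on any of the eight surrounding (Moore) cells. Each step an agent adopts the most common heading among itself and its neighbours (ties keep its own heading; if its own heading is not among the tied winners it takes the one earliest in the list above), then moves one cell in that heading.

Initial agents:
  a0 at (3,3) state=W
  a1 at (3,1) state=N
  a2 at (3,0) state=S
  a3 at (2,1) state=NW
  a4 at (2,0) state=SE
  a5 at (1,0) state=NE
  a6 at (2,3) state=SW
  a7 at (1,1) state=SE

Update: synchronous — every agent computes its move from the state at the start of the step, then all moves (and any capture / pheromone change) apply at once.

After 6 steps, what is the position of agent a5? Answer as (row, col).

(3, 2)

t=1: a0@(3,2):W a1@(2,1):N a2@(0,0):S a3@(3,2):SE a4@(3,1):SE a5@(2,1):SE a6@(3,2):SW a7@(2,2):SE
t=2: a0@(0,3):SE a1@(3,2):SE a2@(1,0):S a3@(0,3):SE a4@(0,2):SE a5@(3,2):SE a6@(0,3):SE a7@(3,3):SE
t=3: a0@(1,0):SE a1@(0,3):SE a2@(2,1):SE a3@(1,0):SE a4@(1,3):SE a5@(0,3):SE a6@(1,0):SE a7@(0,0):SE
t=4: a0@(2,1):SE a1@(1,0):SE a2@(3,2):SE a3@(2,1):SE a4@(2,0):SE a5@(1,0):SE a6@(2,1):SE a7@(1,1):SE
t=5: a0@(3,2):SE a1@(2,1):SE a2@(0,3):SE a3@(3,2):SE a4@(3,1):SE a5@(2,1):SE a6@(3,2):SE a7@(2,2):SE
t=6: a0@(0,3):SE a1@(3,2):SE a2@(1,0):SE a3@(0,3):SE a4@(0,2):SE a5@(3,2):SE a6@(0,3):SE a7@(3,3):SE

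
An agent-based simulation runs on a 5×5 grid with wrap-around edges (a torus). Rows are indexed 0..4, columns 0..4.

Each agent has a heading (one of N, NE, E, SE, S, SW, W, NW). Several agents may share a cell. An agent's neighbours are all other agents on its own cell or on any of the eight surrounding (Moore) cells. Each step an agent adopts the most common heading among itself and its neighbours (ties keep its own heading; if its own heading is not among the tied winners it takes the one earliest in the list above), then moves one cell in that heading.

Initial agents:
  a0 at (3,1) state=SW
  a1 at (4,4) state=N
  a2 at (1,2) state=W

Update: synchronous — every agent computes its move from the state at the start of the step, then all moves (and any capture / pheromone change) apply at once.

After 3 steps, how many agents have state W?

1

t=1: a0@(4,0):SW a1@(3,4):N a2@(1,1):W
t=2: a0@(0,4):SW a1@(2,4):N a2@(1,0):W
t=3: a0@(1,3):SW a1@(1,4):N a2@(1,4):W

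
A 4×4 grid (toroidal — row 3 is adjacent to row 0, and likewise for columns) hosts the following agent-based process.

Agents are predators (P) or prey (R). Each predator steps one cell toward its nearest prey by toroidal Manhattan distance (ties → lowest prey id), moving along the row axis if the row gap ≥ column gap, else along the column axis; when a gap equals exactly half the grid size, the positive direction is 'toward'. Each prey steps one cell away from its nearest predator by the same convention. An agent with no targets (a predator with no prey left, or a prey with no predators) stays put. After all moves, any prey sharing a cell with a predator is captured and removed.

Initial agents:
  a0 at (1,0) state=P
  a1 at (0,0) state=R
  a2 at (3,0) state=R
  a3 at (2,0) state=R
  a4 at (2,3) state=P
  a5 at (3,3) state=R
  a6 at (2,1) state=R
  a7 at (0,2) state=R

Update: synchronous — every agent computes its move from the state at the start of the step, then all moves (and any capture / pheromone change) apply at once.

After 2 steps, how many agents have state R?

5

t=1: a0@(0,0):P a1@(3,0):R a3@(3,0):R a4@(2,0):P a5@(0,3):R a6@(3,1):R a7@(0,1):R
t=2: a0@(3,0):P a1@(2,0):R a3@(2,0):R a4@(3,0):P a5@(0,2):R a6@(2,1):R a7@(0,2):R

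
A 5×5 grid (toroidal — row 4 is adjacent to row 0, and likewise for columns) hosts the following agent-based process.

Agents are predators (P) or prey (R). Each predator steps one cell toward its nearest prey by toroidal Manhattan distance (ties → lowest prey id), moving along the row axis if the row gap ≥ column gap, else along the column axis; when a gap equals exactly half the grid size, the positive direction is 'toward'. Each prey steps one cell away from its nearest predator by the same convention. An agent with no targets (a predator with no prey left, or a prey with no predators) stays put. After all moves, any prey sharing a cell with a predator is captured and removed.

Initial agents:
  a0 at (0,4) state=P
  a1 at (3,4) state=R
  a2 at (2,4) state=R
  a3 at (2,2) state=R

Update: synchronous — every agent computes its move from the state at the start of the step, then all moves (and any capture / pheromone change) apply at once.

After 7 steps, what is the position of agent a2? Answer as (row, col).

(2, 4)

t=1: a0@(4,4):P a1@(2,4):R a2@(3,4):R a3@(3,2):R
t=2: a0@(3,4):P a1@(1,4):R a2@(2,4):R a3@(3,1):R
t=3: a0@(2,4):P a1@(0,4):R a2@(1,4):R a3@(3,2):R
t=4: a0@(1,4):P a1@(4,4):R a2@(0,4):R a3@(3,1):R
t=5: a0@(0,4):P a1@(3,4):R a2@(4,4):R a3@(4,1):R
t=6: a0@(4,4):P a1@(2,4):R a2@(3,4):R a3@(4,2):R
t=7: a0@(3,4):P a1@(1,4):R a2@(2,4):R a3@(4,1):R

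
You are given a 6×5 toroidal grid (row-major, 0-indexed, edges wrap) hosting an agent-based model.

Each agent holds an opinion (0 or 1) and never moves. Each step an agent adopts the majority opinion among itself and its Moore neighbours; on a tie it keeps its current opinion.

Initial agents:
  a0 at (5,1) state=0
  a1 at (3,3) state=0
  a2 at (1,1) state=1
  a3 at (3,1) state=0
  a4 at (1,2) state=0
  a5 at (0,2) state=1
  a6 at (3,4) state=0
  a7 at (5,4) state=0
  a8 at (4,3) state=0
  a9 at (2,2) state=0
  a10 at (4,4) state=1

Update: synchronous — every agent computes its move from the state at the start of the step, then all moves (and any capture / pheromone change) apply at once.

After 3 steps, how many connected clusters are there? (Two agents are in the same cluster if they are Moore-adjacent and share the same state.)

t=1: a0@(5,1):0 a1@(3,3):0 a2@(1,1):1 a3@(3,1):0 a4@(1,2):0 a5@(0,2):1 a6@(3,4):0 a7@(5,4):0 a8@(4,3):0 a9@(2,2):0 a10@(4,4):0
t=2: (unchanged — steady state)

3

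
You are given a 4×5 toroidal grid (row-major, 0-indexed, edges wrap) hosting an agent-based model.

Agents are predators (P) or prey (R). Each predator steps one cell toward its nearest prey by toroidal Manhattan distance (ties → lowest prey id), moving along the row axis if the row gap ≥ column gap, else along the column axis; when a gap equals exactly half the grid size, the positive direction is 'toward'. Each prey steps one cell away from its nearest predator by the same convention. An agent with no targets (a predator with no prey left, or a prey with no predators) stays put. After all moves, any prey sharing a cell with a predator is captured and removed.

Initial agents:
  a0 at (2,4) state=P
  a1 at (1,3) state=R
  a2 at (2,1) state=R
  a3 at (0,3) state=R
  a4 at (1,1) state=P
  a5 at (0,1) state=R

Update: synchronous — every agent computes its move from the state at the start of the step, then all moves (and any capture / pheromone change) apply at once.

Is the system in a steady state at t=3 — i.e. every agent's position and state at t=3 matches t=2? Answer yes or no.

t=1: a0@(1,4):P a1@(0,3):R a2@(3,1):R a3@(3,3):R a4@(2,1):P a5@(3,1):R
t=2: a0@(0,4):P a1@(3,3):R a2@(0,1):R a3@(2,3):R a4@(3,1):P a5@(0,1):R
t=3: a0@(3,4):P a1@(2,3):R a2@(1,1):R a3@(1,3):R a4@(0,1):P a5@(1,1):R

no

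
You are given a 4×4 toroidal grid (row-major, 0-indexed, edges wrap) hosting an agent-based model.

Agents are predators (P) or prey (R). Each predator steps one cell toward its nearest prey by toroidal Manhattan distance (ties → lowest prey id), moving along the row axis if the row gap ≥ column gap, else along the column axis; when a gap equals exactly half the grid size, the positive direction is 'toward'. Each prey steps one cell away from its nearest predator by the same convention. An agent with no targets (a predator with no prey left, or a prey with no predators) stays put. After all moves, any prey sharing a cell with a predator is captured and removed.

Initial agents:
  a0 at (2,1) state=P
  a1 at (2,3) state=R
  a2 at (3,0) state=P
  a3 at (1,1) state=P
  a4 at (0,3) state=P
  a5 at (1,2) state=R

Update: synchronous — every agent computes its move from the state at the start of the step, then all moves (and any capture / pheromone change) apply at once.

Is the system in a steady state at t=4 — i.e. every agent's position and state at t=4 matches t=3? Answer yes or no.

yes

t=1: a0@(2,2):P a2@(2,0):P a3@(1,2):P a4@(1,3):P
t=2: (unchanged — steady state)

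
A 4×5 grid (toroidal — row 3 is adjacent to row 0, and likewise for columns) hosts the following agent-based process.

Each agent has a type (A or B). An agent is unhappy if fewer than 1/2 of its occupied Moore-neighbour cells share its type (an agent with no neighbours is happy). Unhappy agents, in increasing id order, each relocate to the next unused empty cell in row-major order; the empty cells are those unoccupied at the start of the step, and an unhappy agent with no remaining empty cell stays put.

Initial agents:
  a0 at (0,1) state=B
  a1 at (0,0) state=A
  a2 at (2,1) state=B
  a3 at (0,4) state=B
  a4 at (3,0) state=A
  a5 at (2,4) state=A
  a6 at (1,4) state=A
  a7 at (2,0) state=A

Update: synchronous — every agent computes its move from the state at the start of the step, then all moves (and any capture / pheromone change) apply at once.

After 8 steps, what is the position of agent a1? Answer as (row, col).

(0, 0)

t=1: a0@(0,2):B a1@(0,0):A a2@(0,3):B a3@(1,0):B a4@(3,0):A a5@(2,4):A a6@(1,4):A a7@(2,0):A
t=2: a0@(0,2):B a1@(0,0):A a2@(0,3):B a3@(0,1):B a4@(3,0):A a5@(2,4):A a6@(1,4):A a7@(2,0):A
t=3: a0@(0,2):B a1@(0,0):A a2@(0,3):B a3@(0,4):B a4@(3,0):A a5@(2,4):A a6@(1,4):A a7@(2,0):A
t=4: a0@(0,2):B a1@(0,0):A a2@(0,3):B a3@(0,1):B a4@(3,0):A a5@(2,4):A a6@(1,4):A a7@(2,0):A
t=5: a0@(0,2):B a1@(0,0):A a2@(0,3):B a3@(0,4):B a4@(3,0):A a5@(2,4):A a6@(1,4):A a7@(2,0):A
t=6: a0@(0,2):B a1@(0,0):A a2@(0,3):B a3@(0,1):B a4@(3,0):A a5@(2,4):A a6@(1,4):A a7@(2,0):A
t=7: a0@(0,2):B a1@(0,0):A a2@(0,3):B a3@(0,4):B a4@(3,0):A a5@(2,4):A a6@(1,4):A a7@(2,0):A
t=8: a0@(0,2):B a1@(0,0):A a2@(0,3):B a3@(0,1):B a4@(3,0):A a5@(2,4):A a6@(1,4):A a7@(2,0):A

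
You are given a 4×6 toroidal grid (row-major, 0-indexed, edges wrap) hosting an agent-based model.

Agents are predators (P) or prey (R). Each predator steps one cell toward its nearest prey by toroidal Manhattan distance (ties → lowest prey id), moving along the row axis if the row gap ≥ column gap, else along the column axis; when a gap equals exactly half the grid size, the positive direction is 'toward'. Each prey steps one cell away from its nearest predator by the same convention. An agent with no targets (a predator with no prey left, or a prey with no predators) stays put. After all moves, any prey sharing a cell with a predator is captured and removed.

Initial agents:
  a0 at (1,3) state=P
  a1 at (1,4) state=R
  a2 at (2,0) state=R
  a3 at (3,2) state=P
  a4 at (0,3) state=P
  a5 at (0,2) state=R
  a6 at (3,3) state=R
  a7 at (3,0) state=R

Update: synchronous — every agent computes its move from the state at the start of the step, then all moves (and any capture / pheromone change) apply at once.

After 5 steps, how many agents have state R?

t=1: a0@(1,4):P a1@(1,5):R a2@(2,5):R a3@(0,2):P a4@(0,2):P a5@(1,2):R a6@(3,4):R a7@(3,5):R
t=2: a0@(1,5):P a1@(1,0):R a2@(3,5):R a3@(1,2):P a4@(1,2):P a5@(2,2):R a6@(2,4):R a7@(2,5):R
t=3: a0@(1,0):P a1@(1,1):R a2@(2,5):R a3@(2,2):P a4@(2,2):P a5@(3,2):R a6@(3,4):R a7@(3,5):R
t=4: a0@(1,1):P a1@(1,2):R a2@(3,5):R a3@(3,2):P a4@(3,2):P a5@(0,2):R a6@(3,5):R a7@(2,5):R
t=5: a0@(1,2):P a1@(1,3):R a2@(3,4):R a3@(0,2):P a4@(0,2):P a6@(3,4):R a7@(2,4):R

4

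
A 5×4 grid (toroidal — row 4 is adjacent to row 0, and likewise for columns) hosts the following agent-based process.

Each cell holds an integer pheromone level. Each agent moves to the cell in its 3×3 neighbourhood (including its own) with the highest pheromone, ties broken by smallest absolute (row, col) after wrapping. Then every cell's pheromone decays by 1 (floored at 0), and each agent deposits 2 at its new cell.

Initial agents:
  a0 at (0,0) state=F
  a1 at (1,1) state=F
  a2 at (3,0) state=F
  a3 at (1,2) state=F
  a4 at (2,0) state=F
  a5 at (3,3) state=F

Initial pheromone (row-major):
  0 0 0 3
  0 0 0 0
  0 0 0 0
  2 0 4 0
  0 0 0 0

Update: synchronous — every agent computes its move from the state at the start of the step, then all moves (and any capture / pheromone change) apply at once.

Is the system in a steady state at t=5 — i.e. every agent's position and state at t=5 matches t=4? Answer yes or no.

yes

t=1: a0@(0,3) a1@(0,0) a2@(3,0) a3@(0,3) a4@(3,0) a5@(3,2) | pheromone: 2 0 0 6 / 0 0 0 0 / 0 0 0 0 / 5 0 5 0 / 0 0 0 0
t=2: a0@(0,3) a1@(0,3) a2@(3,0) a3@(0,3) a4@(3,0) a5@(3,2) | pheromone: 1 0 0 11 / 0 0 0 0 / 0 0 0 0 / 8 0 6 0 / 0 0 0 0
t=3: a0@(0,3) a1@(0,3) a2@(3,0) a3@(0,3) a4@(3,0) a5@(3,2) | pheromone: 0 0 0 16 / 0 0 0 0 / 0 0 0 0 / 11 0 7 0 / 0 0 0 0
t=4: a0@(0,3) a1@(0,3) a2@(3,0) a3@(0,3) a4@(3,0) a5@(3,2) | pheromone: 0 0 0 21 / 0 0 0 0 / 0 0 0 0 / 14 0 8 0 / 0 0 0 0
t=5: a0@(0,3) a1@(0,3) a2@(3,0) a3@(0,3) a4@(3,0) a5@(3,2) | pheromone: 0 0 0 26 / 0 0 0 0 / 0 0 0 0 / 17 0 9 0 / 0 0 0 0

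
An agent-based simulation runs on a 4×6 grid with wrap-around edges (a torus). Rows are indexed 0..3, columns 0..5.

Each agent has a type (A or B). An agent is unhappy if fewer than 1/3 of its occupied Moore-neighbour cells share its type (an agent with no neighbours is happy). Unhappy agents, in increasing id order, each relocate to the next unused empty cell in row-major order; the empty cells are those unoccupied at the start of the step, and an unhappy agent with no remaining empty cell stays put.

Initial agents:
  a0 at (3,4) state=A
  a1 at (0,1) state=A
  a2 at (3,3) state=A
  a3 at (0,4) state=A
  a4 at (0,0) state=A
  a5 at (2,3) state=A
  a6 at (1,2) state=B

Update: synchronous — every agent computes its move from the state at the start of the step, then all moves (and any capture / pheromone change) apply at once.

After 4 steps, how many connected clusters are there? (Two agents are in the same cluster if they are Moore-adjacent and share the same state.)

t=1: a0@(3,4):A a1@(0,1):A a2@(3,3):A a3@(0,4):A a4@(0,0):A a5@(2,3):A a6@(0,2):B
t=2: a0@(3,4):A a1@(0,1):A a2@(3,3):A a3@(0,4):A a4@(0,0):A a5@(2,3):A a6@(0,3):B
t=3: a0@(3,4):A a1@(0,1):A a2@(3,3):A a3@(0,4):A a4@(0,0):A a5@(2,3):A a6@(0,2):B
t=4: a0@(3,4):A a1@(0,1):A a2@(3,3):A a3@(0,4):A a4@(0,0):A a5@(2,3):A a6@(0,3):B

3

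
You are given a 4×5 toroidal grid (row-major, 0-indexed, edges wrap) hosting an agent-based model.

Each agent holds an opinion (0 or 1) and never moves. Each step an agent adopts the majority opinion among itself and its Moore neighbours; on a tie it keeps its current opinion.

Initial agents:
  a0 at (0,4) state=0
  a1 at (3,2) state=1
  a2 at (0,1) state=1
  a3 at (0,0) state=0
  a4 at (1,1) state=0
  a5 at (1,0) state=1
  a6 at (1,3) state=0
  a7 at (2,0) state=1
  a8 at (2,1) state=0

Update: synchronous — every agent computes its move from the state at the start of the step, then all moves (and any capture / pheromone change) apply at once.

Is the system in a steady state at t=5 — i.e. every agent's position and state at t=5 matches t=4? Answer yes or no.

yes

t=1: a0@(0,4):0 a1@(3,2):1 a2@(0,1):1 a3@(0,0):0 a4@(1,1):0 a5@(1,0):0 a6@(1,3):0 a7@(2,0):1 a8@(2,1):1
t=2: a0@(0,4):0 a1@(3,2):1 a2@(0,1):0 a3@(0,0):0 a4@(1,1):0 a5@(1,0):0 a6@(1,3):0 a7@(2,0):1 a8@(2,1):1
t=3: (unchanged — steady state)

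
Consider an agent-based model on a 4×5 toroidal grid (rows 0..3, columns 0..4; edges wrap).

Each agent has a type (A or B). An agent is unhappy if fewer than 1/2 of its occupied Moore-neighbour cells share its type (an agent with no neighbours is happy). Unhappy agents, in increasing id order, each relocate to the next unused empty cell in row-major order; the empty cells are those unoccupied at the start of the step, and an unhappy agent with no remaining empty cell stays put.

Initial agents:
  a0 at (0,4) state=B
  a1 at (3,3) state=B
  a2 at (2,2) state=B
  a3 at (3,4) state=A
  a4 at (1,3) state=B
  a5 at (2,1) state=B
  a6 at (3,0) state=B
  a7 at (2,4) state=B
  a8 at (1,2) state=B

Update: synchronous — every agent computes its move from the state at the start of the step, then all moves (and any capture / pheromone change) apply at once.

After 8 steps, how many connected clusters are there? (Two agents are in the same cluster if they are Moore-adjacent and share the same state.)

2

t=1: a0@(0,4):B a1@(3,3):B a2@(2,2):B a3@(0,0):A a4@(1,3):B a5@(2,1):B a6@(3,0):B a7@(2,4):B a8@(1,2):B
t=2: a0@(0,4):B a1@(3,3):B a2@(2,2):B a3@(0,1):A a4@(1,3):B a5@(2,1):B a6@(3,0):B a7@(2,4):B a8@(1,2):B
t=3: a0@(0,4):B a1@(3,3):B a2@(2,2):B a3@(0,0):A a4@(1,3):B a5@(2,1):B a6@(3,0):B a7@(2,4):B a8@(1,2):B
t=4: a0@(0,4):B a1@(3,3):B a2@(2,2):B a3@(0,1):A a4@(1,3):B a5@(2,1):B a6@(3,0):B a7@(2,4):B a8@(1,2):B
t=5: a0@(0,4):B a1@(3,3):B a2@(2,2):B a3@(0,0):A a4@(1,3):B a5@(2,1):B a6@(3,0):B a7@(2,4):B a8@(1,2):B
t=6: a0@(0,4):B a1@(3,3):B a2@(2,2):B a3@(0,1):A a4@(1,3):B a5@(2,1):B a6@(3,0):B a7@(2,4):B a8@(1,2):B
t=7: a0@(0,4):B a1@(3,3):B a2@(2,2):B a3@(0,0):A a4@(1,3):B a5@(2,1):B a6@(3,0):B a7@(2,4):B a8@(1,2):B
t=8: a0@(0,4):B a1@(3,3):B a2@(2,2):B a3@(0,1):A a4@(1,3):B a5@(2,1):B a6@(3,0):B a7@(2,4):B a8@(1,2):B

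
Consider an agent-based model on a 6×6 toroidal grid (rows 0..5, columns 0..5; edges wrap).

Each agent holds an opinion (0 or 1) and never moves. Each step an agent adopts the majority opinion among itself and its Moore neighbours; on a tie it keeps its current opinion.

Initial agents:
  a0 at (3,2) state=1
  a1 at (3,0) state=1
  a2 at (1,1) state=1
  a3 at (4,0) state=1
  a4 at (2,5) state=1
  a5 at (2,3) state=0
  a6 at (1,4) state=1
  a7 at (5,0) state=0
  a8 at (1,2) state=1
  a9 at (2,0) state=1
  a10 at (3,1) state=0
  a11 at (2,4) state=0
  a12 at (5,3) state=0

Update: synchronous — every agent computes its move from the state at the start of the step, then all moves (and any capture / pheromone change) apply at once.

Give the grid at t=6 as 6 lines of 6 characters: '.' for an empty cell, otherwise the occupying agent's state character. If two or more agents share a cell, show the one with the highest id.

......
.11.1.
1..111
111...
1.....
0..0..

t=1: a0@(3,2):0 a1@(3,0):1 a2@(1,1):1 a3@(4,0):1 a4@(2,5):1 a5@(2,3):1 a6@(1,4):1 a7@(5,0):0 a8@(1,2):1 a9@(2,0):1 a10@(3,1):1 a11@(2,4):0 a12@(5,3):0
t=2: a0@(3,2):1 a1@(3,0):1 a2@(1,1):1 a3@(4,0):1 a4@(2,5):1 a5@(2,3):1 a6@(1,4):1 a7@(5,0):0 a8@(1,2):1 a9@(2,0):1 a10@(3,1):1 a11@(2,4):1 a12@(5,3):0
t=3: (unchanged — steady state)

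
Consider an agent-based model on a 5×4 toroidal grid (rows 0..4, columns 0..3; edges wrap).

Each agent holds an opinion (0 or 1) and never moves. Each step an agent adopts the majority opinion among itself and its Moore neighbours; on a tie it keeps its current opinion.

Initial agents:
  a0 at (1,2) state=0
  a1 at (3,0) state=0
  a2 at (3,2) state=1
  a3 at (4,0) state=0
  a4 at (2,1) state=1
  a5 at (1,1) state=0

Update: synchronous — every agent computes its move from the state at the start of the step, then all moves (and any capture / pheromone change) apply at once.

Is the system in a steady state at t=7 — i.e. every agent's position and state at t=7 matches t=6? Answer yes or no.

yes

t=1: a0@(1,2):0 a1@(3,0):0 a2@(3,2):1 a3@(4,0):0 a4@(2,1):0 a5@(1,1):0
t=2: (unchanged — steady state)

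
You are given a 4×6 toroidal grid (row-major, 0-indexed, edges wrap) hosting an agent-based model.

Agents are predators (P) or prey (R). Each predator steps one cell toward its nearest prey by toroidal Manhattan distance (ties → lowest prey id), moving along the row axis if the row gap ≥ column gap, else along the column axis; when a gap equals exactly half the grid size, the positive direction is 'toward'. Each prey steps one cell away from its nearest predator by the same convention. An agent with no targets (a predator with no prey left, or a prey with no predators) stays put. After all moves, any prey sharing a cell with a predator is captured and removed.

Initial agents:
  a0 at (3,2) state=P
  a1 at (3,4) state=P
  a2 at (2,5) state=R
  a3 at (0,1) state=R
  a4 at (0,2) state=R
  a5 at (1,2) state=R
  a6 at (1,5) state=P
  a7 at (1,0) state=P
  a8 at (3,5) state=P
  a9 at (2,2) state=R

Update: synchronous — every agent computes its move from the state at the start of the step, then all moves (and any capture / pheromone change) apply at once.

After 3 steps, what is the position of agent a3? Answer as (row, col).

(3, 1)

t=1: a0@(0,2):P a1@(2,4):P a2@(3,5):R a3@(1,1):R a4@(1,2):R a6@(2,5):P a7@(2,0):P a8@(2,5):P a9@(1,2):R
t=2: a0@(1,2):P a1@(3,4):P a2@(0,5):R a3@(2,1):R a4@(2,2):R a6@(3,5):P a7@(3,0):P a8@(3,5):P a9@(2,2):R
t=3: a0@(2,2):P a1@(0,4):P a2@(1,5):R a3@(3,1):R a4@(3,2):R a6@(0,5):P a7@(0,0):P a8@(0,5):P a9@(3,2):R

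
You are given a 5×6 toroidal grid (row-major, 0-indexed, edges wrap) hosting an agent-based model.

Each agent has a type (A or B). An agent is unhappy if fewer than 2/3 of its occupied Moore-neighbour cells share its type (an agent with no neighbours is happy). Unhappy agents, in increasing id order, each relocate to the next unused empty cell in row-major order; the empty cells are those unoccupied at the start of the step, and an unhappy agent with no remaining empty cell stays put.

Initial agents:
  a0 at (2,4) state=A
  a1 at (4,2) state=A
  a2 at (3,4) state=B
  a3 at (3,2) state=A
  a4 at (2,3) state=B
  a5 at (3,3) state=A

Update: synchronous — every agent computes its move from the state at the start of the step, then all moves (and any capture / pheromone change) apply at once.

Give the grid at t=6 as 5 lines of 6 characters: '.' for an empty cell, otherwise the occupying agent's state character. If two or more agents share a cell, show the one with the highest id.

t=1: a0@(0,0):A a1@(4,2):A a2@(0,1):B a3@(3,2):A a4@(0,2):B a5@(0,3):A
t=2: a0@(0,4):A a1@(0,5):A a2@(1,0):B a3@(3,2):A a4@(1,1):B a5@(1,2):A
t=3: a0@(0,4):A a1@(0,0):A a2@(0,1):B a3@(3,2):A a4@(0,2):B a5@(0,3):A
t=4: a0@(0,4):A a1@(0,5):A a2@(1,0):B a3@(3,2):A a4@(1,1):B a5@(1,2):A
t=5: a0@(0,4):A a1@(0,0):A a2@(0,1):B a3@(3,2):A a4@(0,2):B a5@(0,3):A
t=6: a0@(0,4):A a1@(0,5):A a2@(1,0):B a3@(3,2):A a4@(1,1):B a5@(1,2):A

....AA
BBA...
......
..A...
......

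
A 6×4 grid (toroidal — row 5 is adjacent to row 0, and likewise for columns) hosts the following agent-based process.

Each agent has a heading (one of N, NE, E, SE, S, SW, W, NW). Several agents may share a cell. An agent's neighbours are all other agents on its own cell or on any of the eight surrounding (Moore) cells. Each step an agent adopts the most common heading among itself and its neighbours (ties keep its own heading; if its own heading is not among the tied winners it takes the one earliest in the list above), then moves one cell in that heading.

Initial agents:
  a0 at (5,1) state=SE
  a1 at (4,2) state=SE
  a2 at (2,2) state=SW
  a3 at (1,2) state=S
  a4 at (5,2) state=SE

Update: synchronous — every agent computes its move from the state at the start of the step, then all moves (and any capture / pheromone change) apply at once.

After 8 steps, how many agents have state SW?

t=1: a0@(0,2):SE a1@(5,3):SE a2@(3,1):SW a3@(2,2):S a4@(0,3):SE
t=2: a0@(1,3):SE a1@(0,0):SE a2@(4,0):SW a3@(3,2):S a4@(1,0):SE
t=3: a0@(2,0):SE a1@(1,1):SE a2@(5,3):SW a3@(4,2):S a4@(2,1):SE
t=4: a0@(3,1):SE a1@(2,2):SE a2@(0,2):SW a3@(5,2):S a4@(3,2):SE
t=5: a0@(4,2):SE a1@(3,3):SE a2@(1,1):SW a3@(0,2):S a4@(4,3):SE
t=6: a0@(5,3):SE a1@(4,0):SE a2@(2,0):SW a3@(1,2):S a4@(5,0):SE
t=7: a0@(0,0):SE a1@(5,1):SE a2@(3,3):SW a3@(2,2):S a4@(0,1):SE
t=8: a0@(1,1):SE a1@(0,2):SE a2@(4,2):SW a3@(3,2):S a4@(1,2):SE

1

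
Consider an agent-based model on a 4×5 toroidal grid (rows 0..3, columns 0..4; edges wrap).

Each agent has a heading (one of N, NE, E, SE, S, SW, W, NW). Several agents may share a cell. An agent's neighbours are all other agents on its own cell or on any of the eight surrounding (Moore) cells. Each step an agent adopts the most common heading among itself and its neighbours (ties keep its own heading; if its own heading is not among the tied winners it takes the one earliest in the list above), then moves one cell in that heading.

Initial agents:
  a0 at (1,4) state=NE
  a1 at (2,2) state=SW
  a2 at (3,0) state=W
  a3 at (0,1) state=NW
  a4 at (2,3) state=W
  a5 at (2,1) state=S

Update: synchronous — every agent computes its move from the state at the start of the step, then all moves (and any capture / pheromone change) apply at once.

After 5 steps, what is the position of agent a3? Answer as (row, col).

(3, 1)

t=1: a0@(0,0):NE a1@(3,1):SW a2@(3,4):W a3@(3,0):NW a4@(2,2):W a5@(3,1):S
t=2: a0@(3,1):NE a1@(0,0):SW a2@(3,3):W a3@(2,4):NW a4@(2,1):W a5@(0,1):S
t=3: a0@(2,2):NE a1@(1,4):SW a2@(3,2):W a3@(1,3):NW a4@(2,0):W a5@(1,1):S
t=4: a0@(1,3):NE a1@(2,3):SW a2@(3,1):W a3@(0,2):NW a4@(2,4):W a5@(2,1):S
t=5: a0@(0,4):NE a1@(3,2):SW a2@(3,0):W a3@(3,1):NW a4@(2,3):W a5@(3,1):S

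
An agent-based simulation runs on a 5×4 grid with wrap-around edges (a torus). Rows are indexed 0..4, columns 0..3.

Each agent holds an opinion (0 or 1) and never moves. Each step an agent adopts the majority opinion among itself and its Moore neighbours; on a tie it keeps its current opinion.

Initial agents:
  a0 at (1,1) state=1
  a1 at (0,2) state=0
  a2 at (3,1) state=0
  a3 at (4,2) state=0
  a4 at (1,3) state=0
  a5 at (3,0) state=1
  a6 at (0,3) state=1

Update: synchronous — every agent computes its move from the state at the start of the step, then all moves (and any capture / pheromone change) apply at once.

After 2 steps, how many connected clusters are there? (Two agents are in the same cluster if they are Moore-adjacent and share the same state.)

3

t=1: a0@(1,1):1 a1@(0,2):0 a2@(3,1):0 a3@(4,2):0 a4@(1,3):0 a5@(3,0):1 a6@(0,3):0
t=2: (unchanged — steady state)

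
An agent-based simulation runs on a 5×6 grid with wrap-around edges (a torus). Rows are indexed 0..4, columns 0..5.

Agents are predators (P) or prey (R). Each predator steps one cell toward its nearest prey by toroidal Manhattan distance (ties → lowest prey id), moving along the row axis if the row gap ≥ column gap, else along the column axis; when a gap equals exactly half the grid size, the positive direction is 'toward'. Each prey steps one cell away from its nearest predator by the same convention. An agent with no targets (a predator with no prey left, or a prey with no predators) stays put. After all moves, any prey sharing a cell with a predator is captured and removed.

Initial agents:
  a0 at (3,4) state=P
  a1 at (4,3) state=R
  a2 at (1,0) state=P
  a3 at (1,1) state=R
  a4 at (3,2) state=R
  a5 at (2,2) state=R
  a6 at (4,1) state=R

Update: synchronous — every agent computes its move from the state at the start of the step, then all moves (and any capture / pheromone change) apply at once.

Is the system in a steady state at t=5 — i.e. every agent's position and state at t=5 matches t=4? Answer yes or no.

no

t=1: a0@(4,4):P a1@(0,3):R a2@(1,1):P a3@(1,2):R a4@(3,1):R a5@(2,1):R a6@(3,1):R
t=2: a0@(0,4):P a1@(1,3):R a2@(1,2):P a3@(1,3):R a4@(4,1):R a5@(3,1):R a6@(4,1):R
t=3: a0@(1,4):P a2@(1,3):P a4@(3,1):R a5@(4,1):R a6@(3,1):R
t=4: a0@(1,5):P a2@(2,3):P a4@(4,1):R a5@(3,1):R a6@(4,1):R
t=5: a0@(0,5):P a2@(2,2):P a4@(3,1):R a5@(3,0):R a6@(3,1):R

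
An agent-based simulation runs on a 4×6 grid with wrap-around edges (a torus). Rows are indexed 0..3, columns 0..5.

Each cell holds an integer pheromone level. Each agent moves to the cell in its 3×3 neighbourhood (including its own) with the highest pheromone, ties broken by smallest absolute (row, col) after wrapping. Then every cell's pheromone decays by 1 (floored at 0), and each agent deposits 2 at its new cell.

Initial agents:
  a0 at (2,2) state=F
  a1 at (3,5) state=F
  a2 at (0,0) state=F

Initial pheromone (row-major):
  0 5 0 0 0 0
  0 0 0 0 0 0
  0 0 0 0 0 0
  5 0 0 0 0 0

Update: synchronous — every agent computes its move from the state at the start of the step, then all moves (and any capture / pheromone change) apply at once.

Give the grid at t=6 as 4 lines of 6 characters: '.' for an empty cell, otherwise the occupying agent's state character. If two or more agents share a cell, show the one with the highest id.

t=1: a0@(1,1) a1@(3,0) a2@(0,1) | pheromone: 0 6 0 0 0 0 / 0 2 0 0 0 0 / 0 0 0 0 0 0 / 6 0 0 0 0 0
t=2: a0@(0,1) a1@(0,1) a2@(0,1) | pheromone: 0 11 0 0 0 0 / 0 1 0 0 0 0 / 0 0 0 0 0 0 / 5 0 0 0 0 0
t=3: a0@(0,1) a1@(0,1) a2@(0,1) | pheromone: 0 16 0 0 0 0 / 0 0 0 0 0 0 / 0 0 0 0 0 0 / 4 0 0 0 0 0
t=4: a0@(0,1) a1@(0,1) a2@(0,1) | pheromone: 0 21 0 0 0 0 / 0 0 0 0 0 0 / 0 0 0 0 0 0 / 3 0 0 0 0 0
t=5: a0@(0,1) a1@(0,1) a2@(0,1) | pheromone: 0 26 0 0 0 0 / 0 0 0 0 0 0 / 0 0 0 0 0 0 / 2 0 0 0 0 0
t=6: a0@(0,1) a1@(0,1) a2@(0,1) | pheromone: 0 31 0 0 0 0 / 0 0 0 0 0 0 / 0 0 0 0 0 0 / 1 0 0 0 0 0

.F....
......
......
......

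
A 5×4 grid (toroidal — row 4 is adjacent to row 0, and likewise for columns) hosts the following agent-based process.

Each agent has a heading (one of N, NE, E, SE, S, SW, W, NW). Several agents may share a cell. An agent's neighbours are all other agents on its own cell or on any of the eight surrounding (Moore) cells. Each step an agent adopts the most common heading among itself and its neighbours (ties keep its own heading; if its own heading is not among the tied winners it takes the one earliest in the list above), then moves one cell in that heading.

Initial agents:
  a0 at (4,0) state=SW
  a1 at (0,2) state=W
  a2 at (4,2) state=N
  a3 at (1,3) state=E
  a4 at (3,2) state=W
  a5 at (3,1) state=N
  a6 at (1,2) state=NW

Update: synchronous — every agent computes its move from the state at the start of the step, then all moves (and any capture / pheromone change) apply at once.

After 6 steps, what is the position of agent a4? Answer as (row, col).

(2, 2)

t=1: a0@(0,3):SW a1@(0,1):W a2@(3,2):N a3@(1,0):E a4@(2,2):N a5@(2,1):N a6@(0,1):NW
t=2: a0@(1,2):SW a1@(0,0):W a2@(2,2):N a3@(1,1):E a4@(1,2):N a5@(1,1):N a6@(4,0):NW
t=3: a0@(0,2):N a1@(0,3):W a2@(1,2):N a3@(0,1):N a4@(0,2):N a5@(0,1):N a6@(3,3):NW
t=4: a0@(4,2):N a1@(4,3):N a2@(0,2):N a3@(4,1):N a4@(4,2):N a5@(4,1):N a6@(2,2):NW
t=5: a0@(3,2):N a1@(3,3):N a2@(4,2):N a3@(3,1):N a4@(3,2):N a5@(3,1):N a6@(1,1):NW
t=6: a0@(2,2):N a1@(2,3):N a2@(3,2):N a3@(2,1):N a4@(2,2):N a5@(2,1):N a6@(0,0):NW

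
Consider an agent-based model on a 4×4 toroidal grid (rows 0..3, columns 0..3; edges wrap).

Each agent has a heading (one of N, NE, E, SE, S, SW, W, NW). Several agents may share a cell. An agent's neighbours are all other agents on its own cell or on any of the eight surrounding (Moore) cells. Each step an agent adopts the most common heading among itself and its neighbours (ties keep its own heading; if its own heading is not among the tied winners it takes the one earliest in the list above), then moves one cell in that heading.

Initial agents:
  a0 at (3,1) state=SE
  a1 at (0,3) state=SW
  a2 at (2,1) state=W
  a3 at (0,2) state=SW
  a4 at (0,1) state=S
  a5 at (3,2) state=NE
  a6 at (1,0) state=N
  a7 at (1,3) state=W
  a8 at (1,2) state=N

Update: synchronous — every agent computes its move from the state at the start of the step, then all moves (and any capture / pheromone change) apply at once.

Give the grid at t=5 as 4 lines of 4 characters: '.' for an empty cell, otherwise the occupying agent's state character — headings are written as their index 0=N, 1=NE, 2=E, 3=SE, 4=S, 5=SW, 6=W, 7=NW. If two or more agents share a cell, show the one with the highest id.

55..
.55.
55.5
.5..

t=1: a0@(0,2):SE a1@(1,2):SW a2@(1,1):N a3@(1,1):SW a4@(3,1):N a5@(0,1):SW a6@(1,3):W a7@(0,3):N a8@(2,1):SW
t=2: a0@(3,2):N a1@(2,1):SW a2@(2,0):SW a3@(2,0):SW a4@(0,0):SW a5@(1,0):SW a6@(1,2):W a7@(3,3):N a8@(3,0):SW
t=3: a0@(2,2):N a1@(3,0):SW a2@(3,3):SW a3@(3,3):SW a4@(1,3):SW a5@(2,3):SW a6@(1,1):W a7@(0,2):SW a8@(0,3):SW
t=4: a0@(3,1):SW a1@(0,3):SW a2@(0,2):SW a3@(0,2):SW a4@(2,2):SW a5@(3,2):SW a6@(1,0):W a7@(1,1):SW a8@(1,2):SW
t=5: a0@(0,0):SW a1@(1,2):SW a2@(1,1):SW a3@(1,1):SW a4@(3,1):SW a5@(0,1):SW a6@(2,3):SW a7@(2,0):SW a8@(2,1):SW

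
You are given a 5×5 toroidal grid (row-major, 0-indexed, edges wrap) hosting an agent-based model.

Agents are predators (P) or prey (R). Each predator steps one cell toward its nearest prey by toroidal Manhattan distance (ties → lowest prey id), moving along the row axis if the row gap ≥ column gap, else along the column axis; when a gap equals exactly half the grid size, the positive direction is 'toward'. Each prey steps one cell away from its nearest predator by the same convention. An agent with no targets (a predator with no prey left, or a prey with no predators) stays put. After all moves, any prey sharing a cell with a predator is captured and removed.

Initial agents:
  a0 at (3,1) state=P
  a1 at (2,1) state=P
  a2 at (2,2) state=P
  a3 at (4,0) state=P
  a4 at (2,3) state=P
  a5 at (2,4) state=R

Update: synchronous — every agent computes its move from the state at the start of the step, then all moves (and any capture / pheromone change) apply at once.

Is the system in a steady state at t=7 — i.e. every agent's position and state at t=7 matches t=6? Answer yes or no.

yes

t=1: a0@(3,0):P a1@(2,0):P a2@(2,3):P a3@(3,0):P a4@(2,4):P
t=2: (unchanged — steady state)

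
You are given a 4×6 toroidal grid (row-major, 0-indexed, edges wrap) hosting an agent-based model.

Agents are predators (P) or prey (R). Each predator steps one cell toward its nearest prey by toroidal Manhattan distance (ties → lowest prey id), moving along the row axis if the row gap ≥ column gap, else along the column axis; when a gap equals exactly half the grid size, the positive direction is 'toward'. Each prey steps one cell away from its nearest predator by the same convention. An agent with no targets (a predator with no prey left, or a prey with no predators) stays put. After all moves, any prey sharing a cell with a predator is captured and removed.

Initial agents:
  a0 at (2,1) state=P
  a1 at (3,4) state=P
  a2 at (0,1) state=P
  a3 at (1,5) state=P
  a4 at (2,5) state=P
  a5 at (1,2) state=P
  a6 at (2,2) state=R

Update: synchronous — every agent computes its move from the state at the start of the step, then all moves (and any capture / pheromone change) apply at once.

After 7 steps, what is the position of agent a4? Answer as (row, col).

t=1: a0@(2,2):P a1@(3,3):P a2@(1,1):P a3@(1,0):P a4@(2,0):P a5@(2,2):P a6@(2,3):R
t=2: a0@(2,3):P a1@(2,3):P a2@(1,2):P a3@(1,1):P a4@(2,1):P a5@(2,3):P a6@(2,4):R
t=3: a0@(2,4):P a1@(2,4):P a2@(1,3):P a3@(1,2):P a4@(2,2):P a5@(2,4):P a6@(2,5):R
t=4: a0@(2,5):P a1@(2,5):P a2@(1,4):P a3@(1,3):P a4@(2,3):P a5@(2,5):P a6@(2,0):R
t=5: a0@(2,0):P a1@(2,0):P a2@(1,5):P a3@(1,4):P a4@(2,4):P a5@(2,0):P a6@(2,1):R
t=6: a0@(2,1):P a1@(2,1):P a2@(1,0):P a3@(1,5):P a4@(2,5):P a5@(2,1):P a6@(2,2):R
t=7: a0@(2,2):P a1@(2,2):P a2@(1,1):P a3@(1,0):P a4@(2,0):P a5@(2,2):P a6@(2,3):R

(2, 0)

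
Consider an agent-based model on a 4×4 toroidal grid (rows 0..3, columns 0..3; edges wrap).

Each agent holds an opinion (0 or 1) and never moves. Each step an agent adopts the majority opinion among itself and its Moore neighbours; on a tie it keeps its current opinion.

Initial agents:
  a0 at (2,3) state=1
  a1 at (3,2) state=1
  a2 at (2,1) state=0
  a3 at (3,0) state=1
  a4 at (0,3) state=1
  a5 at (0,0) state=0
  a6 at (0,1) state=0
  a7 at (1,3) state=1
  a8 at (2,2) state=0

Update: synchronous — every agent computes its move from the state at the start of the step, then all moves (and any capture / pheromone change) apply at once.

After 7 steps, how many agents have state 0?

t=1: a0@(2,3):1 a1@(3,2):1 a2@(2,1):0 a3@(3,0):1 a4@(0,3):1 a5@(0,0):1 a6@(0,1):0 a7@(1,3):1 a8@(2,2):1
t=2: a0@(2,3):1 a1@(3,2):1 a2@(2,1):1 a3@(3,0):1 a4@(0,3):1 a5@(0,0):1 a6@(0,1):1 a7@(1,3):1 a8@(2,2):1
t=3: (unchanged — steady state)

0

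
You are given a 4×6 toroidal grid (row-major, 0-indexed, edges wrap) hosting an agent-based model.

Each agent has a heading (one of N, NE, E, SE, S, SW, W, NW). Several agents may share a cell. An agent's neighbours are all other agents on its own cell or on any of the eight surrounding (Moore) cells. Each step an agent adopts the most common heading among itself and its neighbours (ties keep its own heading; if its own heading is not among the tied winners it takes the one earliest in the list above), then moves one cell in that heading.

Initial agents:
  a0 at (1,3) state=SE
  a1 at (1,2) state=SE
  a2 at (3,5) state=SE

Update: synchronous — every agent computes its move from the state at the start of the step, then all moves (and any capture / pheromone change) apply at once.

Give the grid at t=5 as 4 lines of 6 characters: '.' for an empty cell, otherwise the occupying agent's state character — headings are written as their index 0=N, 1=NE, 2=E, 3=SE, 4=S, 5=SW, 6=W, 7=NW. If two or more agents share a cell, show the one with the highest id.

....3.
......
.33...
......

t=1: a0@(2,4):SE a1@(2,3):SE a2@(0,0):SE
t=2: a0@(3,5):SE a1@(3,4):SE a2@(1,1):SE
t=3: a0@(0,0):SE a1@(0,5):SE a2@(2,2):SE
t=4: a0@(1,1):SE a1@(1,0):SE a2@(3,3):SE
t=5: a0@(2,2):SE a1@(2,1):SE a2@(0,4):SE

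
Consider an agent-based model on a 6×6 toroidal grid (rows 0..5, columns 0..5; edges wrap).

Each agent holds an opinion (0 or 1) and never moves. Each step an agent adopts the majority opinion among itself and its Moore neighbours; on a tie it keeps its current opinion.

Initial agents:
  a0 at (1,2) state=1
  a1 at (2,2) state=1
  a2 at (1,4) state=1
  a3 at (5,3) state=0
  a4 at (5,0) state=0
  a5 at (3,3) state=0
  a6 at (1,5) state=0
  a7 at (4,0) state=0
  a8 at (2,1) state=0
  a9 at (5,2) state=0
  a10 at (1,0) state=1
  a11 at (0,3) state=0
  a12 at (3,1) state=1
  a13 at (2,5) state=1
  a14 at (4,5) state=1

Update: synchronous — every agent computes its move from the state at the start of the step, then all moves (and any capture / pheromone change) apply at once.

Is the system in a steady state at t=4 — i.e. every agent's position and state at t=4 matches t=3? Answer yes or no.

yes

t=1: a0@(1,2):1 a1@(2,2):1 a2@(1,4):1 a3@(5,3):0 a4@(5,0):0 a5@(3,3):0 a6@(1,5):1 a7@(4,0):0 a8@(2,1):1 a9@(5,2):0 a10@(1,0):1 a11@(0,3):0 a12@(3,1):1 a13@(2,5):1 a14@(4,5):0
t=2: (unchanged — steady state)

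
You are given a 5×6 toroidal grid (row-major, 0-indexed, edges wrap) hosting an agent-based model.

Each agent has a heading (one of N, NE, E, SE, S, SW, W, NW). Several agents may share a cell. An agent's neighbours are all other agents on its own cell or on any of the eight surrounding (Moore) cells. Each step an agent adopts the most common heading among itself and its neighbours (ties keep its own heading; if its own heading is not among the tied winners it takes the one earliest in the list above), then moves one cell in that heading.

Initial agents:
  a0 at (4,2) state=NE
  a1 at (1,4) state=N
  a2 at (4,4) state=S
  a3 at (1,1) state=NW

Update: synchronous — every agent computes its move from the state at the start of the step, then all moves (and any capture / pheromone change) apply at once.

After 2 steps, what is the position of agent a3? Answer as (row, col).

t=1: a0@(3,3):NE a1@(0,4):N a2@(0,4):S a3@(0,0):NW
t=2: a0@(2,4):NE a1@(4,4):N a2@(1,4):S a3@(4,5):NW

(4, 5)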